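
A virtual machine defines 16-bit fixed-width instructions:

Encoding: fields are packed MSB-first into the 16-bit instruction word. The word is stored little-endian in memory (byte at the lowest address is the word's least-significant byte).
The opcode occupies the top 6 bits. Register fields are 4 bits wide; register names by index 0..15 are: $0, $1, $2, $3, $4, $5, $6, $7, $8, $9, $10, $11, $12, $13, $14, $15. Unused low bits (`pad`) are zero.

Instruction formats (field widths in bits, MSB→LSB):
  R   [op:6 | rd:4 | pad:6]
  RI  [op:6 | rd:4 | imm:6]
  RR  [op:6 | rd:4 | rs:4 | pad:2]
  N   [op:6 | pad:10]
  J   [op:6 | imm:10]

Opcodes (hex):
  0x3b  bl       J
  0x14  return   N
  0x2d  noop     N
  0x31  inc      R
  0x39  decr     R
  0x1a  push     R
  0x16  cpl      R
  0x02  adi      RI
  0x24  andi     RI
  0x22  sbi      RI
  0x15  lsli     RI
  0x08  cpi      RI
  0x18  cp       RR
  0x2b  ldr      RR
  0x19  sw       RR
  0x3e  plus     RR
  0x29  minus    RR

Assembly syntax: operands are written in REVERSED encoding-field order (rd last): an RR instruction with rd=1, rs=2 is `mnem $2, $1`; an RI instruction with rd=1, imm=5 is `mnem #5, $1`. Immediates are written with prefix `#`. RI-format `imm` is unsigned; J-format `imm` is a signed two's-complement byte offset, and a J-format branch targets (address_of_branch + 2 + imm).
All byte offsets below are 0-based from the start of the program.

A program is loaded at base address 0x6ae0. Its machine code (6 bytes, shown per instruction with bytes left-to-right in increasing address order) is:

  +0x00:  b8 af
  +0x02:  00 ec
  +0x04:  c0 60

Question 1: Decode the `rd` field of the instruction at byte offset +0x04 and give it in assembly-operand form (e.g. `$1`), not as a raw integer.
$3

off 0x04: read c0 60 as little → 0x60c0
  opcode bits[15:10]=0x18: cp/RR
  [9:6] rd=3 = $3
  [5:2] rs=0 = $0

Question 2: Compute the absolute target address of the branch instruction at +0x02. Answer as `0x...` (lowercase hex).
0x6ae4

@+02  little-endian(00 ec) = 0xec00
  top 6b → 0x3b → bl [J]
  imm: (w>>0)&0x3ff=0x0 → #0
  target = base 0x6ae0 + off 0x02 + 2 + imm 0 = 0x6ae4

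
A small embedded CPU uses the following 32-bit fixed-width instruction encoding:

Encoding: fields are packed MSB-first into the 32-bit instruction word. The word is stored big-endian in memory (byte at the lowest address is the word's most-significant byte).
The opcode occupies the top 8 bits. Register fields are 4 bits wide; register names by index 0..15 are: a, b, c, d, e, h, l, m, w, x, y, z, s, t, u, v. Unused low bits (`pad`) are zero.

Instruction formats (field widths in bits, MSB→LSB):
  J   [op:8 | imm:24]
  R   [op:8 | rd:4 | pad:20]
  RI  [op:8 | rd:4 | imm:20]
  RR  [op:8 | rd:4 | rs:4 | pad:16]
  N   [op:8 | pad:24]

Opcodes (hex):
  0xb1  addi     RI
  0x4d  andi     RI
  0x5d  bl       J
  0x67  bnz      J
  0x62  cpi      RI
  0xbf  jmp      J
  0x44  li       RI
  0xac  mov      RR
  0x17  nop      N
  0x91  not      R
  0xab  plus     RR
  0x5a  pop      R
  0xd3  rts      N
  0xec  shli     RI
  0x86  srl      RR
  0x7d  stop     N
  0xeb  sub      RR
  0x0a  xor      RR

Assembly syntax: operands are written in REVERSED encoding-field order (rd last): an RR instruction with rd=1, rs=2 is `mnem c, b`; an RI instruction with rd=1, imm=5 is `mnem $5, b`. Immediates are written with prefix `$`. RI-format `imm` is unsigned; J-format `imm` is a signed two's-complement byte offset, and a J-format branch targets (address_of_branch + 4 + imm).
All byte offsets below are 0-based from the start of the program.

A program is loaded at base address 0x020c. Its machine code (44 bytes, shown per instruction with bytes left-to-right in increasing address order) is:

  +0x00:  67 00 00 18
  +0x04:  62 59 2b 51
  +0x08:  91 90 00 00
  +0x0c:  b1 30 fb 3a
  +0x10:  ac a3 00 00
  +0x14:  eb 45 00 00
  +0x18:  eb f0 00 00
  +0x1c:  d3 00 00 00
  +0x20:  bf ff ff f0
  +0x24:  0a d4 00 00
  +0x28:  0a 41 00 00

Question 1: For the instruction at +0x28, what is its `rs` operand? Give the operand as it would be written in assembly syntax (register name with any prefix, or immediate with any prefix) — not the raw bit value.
b

+0x28: 0a 41 00 00 ⇒ word 0x0a410000 (big)
  top 8b → 0xa → xor [RR]
  rd@[23:20]=0x4 ⇒ e
  rs@[19:16]=0x1 ⇒ b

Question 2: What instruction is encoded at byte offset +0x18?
off 0x18: read eb f0 00 00 as big → 0xebf00000
  opcode bits[31:24]=0xeb: sub/RR
  [23:20] rd=15 = v
  [19:16] rs=0 = a

sub a, v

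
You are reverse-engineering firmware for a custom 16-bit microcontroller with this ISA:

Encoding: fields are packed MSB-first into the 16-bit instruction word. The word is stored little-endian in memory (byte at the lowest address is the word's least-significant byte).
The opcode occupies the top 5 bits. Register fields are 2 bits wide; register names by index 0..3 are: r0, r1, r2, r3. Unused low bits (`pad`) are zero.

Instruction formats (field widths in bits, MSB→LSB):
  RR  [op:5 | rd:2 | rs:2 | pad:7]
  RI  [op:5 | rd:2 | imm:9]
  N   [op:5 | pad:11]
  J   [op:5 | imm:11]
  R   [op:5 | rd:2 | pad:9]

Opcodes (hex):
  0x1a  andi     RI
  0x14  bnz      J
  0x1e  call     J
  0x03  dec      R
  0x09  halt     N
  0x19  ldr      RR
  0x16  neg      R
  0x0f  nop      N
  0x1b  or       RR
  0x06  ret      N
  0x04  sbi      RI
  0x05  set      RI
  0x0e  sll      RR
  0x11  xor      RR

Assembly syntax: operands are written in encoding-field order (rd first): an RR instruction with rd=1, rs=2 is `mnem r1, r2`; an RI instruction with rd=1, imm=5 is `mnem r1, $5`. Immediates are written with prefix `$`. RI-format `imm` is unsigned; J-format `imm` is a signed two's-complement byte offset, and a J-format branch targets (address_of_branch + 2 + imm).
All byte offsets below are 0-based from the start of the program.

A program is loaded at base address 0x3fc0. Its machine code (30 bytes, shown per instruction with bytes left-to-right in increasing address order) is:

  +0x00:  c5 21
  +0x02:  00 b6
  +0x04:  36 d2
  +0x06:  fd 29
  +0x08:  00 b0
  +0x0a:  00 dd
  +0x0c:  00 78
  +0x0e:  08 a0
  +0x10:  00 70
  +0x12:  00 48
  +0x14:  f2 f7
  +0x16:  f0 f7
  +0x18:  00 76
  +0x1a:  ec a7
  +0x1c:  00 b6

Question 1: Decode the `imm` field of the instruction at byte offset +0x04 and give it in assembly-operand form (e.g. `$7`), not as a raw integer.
+0x04: 36 d2 ⇒ word 0xd236 (little)
  opcode bits[15:11]=0x1a: andi/RI
  rd: (w>>9)&0x3=0x1 → r1
  imm: (w>>0)&0x1ff=0x36 → $54

$54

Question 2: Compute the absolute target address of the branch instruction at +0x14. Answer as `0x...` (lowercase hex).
[14] f2 f7 → 0xf7f2
  opcode bits[15:11]=0x1e: call/J
  imm@[10:0]=0x7f2 (s11→-14) ⇒ $-14
  target = base 0x3fc0 + off 0x14 + 2 + imm -14 = 0x3fc8

0x3fc8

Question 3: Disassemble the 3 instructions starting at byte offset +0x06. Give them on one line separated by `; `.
set r0, $509; neg r0; or r2, r2

off 0x06: read fd 29 as little → 0x29fd
  opcode bits[15:11]=0x5: set/RI
  rd@[10:9]=0x0 ⇒ r0
  imm@[8:0]=0x1fd ⇒ $509
off 0x08: read 00 b0 as little → 0xb000
  opcode bits[15:11]=0x16: neg/R
  rd@[10:9]=0x0 ⇒ r0
off 0x0a: read 00 dd as little → 0xdd00
  opcode bits[15:11]=0x1b: or/RR
  rd@[10:9]=0x2 ⇒ r2
  rs@[8:7]=0x2 ⇒ r2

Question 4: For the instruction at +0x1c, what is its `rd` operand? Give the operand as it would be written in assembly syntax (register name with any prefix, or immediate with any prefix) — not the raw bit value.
r3

+0x1c: 00 b6 ⇒ word 0xb600 (little)
  opcode bits[15:11]=0x16: neg/R
  rd: (w>>9)&0x3=0x3 → r3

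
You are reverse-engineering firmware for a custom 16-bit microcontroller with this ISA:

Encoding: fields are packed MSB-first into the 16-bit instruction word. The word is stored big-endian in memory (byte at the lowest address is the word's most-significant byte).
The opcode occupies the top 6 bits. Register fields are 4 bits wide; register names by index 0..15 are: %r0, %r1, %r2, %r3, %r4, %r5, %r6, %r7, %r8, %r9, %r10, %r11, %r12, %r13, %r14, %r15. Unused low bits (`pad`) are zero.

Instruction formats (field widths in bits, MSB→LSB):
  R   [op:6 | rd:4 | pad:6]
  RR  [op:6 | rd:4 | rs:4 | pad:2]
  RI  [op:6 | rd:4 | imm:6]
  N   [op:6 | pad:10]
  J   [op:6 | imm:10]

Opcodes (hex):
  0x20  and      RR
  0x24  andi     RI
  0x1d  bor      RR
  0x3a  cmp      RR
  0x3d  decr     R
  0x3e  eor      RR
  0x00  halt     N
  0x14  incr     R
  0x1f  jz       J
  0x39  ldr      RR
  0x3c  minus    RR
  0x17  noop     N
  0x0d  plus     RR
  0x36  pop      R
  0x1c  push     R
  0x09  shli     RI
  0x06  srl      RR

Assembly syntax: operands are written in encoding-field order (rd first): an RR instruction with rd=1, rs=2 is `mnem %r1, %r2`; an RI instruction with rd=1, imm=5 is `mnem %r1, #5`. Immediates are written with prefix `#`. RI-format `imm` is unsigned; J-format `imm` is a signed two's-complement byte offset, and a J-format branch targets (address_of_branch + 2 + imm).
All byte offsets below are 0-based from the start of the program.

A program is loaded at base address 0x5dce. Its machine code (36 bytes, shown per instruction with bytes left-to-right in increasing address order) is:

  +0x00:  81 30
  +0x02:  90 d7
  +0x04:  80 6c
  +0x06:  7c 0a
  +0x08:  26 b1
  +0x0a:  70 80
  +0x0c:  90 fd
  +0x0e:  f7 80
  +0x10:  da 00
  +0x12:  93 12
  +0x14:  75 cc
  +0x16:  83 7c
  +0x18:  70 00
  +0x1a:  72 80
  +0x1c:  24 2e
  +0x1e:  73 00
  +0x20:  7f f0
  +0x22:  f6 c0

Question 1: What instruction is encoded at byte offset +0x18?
@+18  big-endian(70 00) = 0x7000
  op=0x7000>>10=0x1c ⇒ push (R)
  rd@[9:6]=0x0 ⇒ %r0

push %r0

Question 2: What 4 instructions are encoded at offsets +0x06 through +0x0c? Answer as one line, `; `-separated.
jz #10; shli %r10, #49; push %r2; andi %r3, #61

+0x06: 7c 0a ⇒ word 0x7c0a (big)
  opcode bits[15:10]=0x1f: jz/J
  [9:0] imm=10 = #10
+0x08: 26 b1 ⇒ word 0x26b1 (big)
  opcode bits[15:10]=0x9: shli/RI
  [9:6] rd=10 = %r10
  [5:0] imm=49 = #49
+0x0a: 70 80 ⇒ word 0x7080 (big)
  opcode bits[15:10]=0x1c: push/R
  [9:6] rd=2 = %r2
+0x0c: 90 fd ⇒ word 0x90fd (big)
  opcode bits[15:10]=0x24: andi/RI
  [9:6] rd=3 = %r3
  [5:0] imm=61 = #61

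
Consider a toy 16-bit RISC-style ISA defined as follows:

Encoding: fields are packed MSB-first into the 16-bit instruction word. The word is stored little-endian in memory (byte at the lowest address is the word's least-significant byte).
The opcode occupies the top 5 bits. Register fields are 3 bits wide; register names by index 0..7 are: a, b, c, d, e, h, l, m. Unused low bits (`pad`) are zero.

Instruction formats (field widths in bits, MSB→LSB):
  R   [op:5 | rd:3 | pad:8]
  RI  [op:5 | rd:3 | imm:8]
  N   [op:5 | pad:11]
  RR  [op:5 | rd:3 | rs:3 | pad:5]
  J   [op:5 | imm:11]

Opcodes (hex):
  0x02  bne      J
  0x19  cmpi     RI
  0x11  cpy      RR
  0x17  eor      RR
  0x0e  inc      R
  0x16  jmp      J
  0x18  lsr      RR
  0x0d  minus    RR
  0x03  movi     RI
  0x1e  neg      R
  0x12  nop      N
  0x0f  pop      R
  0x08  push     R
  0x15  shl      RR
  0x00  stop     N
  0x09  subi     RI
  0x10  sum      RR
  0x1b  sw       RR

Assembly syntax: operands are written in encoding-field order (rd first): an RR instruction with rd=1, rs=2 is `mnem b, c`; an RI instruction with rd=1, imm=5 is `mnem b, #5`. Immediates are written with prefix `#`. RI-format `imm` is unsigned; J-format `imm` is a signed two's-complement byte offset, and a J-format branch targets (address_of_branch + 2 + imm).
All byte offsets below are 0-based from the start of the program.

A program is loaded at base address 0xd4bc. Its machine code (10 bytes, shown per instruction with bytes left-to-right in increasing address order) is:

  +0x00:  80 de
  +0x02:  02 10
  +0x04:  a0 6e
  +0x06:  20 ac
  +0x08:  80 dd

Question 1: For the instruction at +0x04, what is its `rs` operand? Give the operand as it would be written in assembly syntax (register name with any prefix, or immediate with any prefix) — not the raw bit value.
+0x04: a0 6e ⇒ word 0x6ea0 (little)
  op=0x6ea0>>11=0xd ⇒ minus (RR)
  rd@[10:8]=0x6 ⇒ l
  rs@[7:5]=0x5 ⇒ h

h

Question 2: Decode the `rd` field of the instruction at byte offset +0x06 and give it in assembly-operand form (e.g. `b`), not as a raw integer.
e

+0x06: 20 ac ⇒ word 0xac20 (little)
  top 5b → 0x15 → shl [RR]
  rd@[10:8]=0x4 ⇒ e
  rs@[7:5]=0x1 ⇒ b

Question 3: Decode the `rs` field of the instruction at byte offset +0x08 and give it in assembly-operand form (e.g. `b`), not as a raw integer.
e

@+08  little-endian(80 dd) = 0xdd80
  top 5b → 0x1b → sw [RR]
  rd: (w>>8)&0x7=0x5 → h
  rs: (w>>5)&0x7=0x4 → e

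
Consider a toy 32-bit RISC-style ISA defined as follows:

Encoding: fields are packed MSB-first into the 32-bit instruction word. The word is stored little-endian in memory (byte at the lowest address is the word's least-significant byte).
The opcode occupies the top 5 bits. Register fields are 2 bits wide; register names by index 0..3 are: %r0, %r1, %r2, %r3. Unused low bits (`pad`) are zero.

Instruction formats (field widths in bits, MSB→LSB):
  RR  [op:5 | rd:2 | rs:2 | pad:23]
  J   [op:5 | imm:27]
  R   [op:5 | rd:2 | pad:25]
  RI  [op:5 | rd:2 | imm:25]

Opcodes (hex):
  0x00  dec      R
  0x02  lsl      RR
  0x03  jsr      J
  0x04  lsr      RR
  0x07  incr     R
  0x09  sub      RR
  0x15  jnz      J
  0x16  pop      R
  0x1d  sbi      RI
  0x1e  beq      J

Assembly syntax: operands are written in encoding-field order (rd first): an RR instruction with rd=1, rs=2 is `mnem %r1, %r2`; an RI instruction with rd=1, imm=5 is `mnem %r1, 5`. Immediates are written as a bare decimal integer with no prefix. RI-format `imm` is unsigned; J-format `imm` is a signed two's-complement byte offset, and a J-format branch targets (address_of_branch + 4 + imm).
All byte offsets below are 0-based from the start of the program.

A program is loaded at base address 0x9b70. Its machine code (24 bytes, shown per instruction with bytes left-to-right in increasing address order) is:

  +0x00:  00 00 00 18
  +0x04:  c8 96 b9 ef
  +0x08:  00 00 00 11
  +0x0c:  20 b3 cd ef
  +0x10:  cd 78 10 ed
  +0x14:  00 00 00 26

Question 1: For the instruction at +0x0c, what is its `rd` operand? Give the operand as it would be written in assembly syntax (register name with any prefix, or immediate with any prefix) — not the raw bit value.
%r3

@+0c  little-endian(20 b3 cd ef) = 0xefcdb320
  opcode bits[31:27]=0x1d: sbi/RI
  rd: (w>>25)&0x3=0x3 → %r3
  imm: (w>>0)&0x1ffffff=0x1cdb320 → 30257952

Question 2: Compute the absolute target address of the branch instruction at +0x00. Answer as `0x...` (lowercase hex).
0x9b74

@+00  little-endian(00 00 00 18) = 0x18000000
  top 5b → 0x3 → jsr [J]
  [26:0] imm=0 = 0
  target = base 0x9b70 + off 0x00 + 4 + imm 0 = 0x9b74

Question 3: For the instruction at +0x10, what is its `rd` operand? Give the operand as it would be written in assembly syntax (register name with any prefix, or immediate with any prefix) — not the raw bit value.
off 0x10: read cd 78 10 ed as little → 0xed1078cd
  top 5b → 0x1d → sbi [RI]
  rd: (w>>25)&0x3=0x2 → %r2
  imm: (w>>0)&0x1ffffff=0x11078cd → 17856717

%r2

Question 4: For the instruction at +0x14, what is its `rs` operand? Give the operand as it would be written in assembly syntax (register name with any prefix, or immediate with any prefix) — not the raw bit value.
[14] 00 00 00 26 → 0x26000000
  op=0x26000000>>27=0x4 ⇒ lsr (RR)
  rd: (w>>25)&0x3=0x3 → %r3
  rs: (w>>23)&0x3=0x0 → %r0

%r0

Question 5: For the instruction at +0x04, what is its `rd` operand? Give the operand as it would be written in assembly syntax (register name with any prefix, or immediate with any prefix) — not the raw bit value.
off 0x04: read c8 96 b9 ef as little → 0xefb996c8
  op=0xefb996c8>>27=0x1d ⇒ sbi (RI)
  [26:25] rd=3 = %r3
  [24:0] imm=28939976 = 28939976

%r3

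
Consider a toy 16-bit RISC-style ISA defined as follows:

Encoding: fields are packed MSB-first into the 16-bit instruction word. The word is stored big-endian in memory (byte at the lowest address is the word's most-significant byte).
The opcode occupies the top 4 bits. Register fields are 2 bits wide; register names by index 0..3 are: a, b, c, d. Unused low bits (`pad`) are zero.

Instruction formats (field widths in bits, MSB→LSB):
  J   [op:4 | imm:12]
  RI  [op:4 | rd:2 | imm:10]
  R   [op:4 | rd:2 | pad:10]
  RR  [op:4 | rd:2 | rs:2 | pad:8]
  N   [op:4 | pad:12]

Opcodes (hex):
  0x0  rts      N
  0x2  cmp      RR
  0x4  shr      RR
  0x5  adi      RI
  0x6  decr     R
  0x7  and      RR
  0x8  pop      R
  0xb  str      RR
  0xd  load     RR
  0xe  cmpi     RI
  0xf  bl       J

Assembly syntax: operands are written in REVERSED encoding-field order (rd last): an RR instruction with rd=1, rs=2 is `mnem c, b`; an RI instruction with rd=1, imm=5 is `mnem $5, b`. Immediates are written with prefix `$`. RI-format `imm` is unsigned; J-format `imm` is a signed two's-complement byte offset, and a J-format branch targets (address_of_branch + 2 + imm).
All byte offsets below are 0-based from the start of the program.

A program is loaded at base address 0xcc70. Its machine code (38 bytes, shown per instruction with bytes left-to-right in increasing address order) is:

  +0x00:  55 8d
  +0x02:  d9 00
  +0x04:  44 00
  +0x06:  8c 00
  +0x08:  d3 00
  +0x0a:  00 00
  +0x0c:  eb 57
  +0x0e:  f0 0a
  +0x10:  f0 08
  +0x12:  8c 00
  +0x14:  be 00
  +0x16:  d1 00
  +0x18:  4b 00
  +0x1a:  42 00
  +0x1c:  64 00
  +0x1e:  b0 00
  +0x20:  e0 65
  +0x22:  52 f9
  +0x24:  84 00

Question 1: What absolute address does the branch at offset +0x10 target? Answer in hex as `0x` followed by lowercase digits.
@+10  big-endian(f0 08) = 0xf008
  op=0xf008>>12=0xf ⇒ bl (J)
  imm@[11:0]=0x8 ⇒ $8
  target = base 0xcc70 + off 0x10 + 2 + imm 8 = 0xcc8a

0xcc8a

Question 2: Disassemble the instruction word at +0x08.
@+08  big-endian(d3 00) = 0xd300
  top 4b → 0xd → load [RR]
  [11:10] rd=0 = a
  [9:8] rs=3 = d

load d, a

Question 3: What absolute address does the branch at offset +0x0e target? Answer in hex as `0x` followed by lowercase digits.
0xcc8a

@+0e  big-endian(f0 0a) = 0xf00a
  opcode bits[15:12]=0xf: bl/J
  imm@[11:0]=0xa ⇒ $10
  target = base 0xcc70 + off 0x0e + 2 + imm 10 = 0xcc8a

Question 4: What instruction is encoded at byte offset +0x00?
adi $397, b

[00] 55 8d → 0x558d
  top 4b → 0x5 → adi [RI]
  [11:10] rd=1 = b
  [9:0] imm=397 = $397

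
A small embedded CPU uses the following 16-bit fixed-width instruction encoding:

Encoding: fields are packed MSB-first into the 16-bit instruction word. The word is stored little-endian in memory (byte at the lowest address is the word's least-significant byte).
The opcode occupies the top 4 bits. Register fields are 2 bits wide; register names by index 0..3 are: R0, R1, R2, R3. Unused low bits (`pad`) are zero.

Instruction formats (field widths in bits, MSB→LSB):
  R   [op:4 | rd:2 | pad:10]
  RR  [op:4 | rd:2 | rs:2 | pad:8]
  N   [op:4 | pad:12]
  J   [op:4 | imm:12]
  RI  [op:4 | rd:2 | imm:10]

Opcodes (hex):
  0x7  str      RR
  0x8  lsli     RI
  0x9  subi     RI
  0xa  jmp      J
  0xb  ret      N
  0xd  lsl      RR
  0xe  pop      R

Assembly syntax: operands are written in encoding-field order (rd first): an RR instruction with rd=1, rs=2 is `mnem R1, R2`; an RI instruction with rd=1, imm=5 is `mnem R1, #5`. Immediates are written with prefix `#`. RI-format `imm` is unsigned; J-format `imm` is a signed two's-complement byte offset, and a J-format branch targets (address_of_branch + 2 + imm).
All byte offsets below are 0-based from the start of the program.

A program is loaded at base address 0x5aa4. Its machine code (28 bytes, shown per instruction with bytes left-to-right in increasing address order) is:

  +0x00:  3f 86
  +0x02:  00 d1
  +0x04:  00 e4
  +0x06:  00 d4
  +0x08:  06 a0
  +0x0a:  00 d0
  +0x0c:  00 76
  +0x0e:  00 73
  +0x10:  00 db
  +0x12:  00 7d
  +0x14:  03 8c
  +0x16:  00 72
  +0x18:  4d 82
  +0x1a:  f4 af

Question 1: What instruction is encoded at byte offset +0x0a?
@+0a  little-endian(00 d0) = 0xd000
  top 4b → 0xd → lsl [RR]
  [11:10] rd=0 = R0
  [9:8] rs=0 = R0

lsl R0, R0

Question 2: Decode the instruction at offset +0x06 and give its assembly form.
@+06  little-endian(00 d4) = 0xd400
  top 4b → 0xd → lsl [RR]
  rd@[11:10]=0x1 ⇒ R1
  rs@[9:8]=0x0 ⇒ R0

lsl R1, R0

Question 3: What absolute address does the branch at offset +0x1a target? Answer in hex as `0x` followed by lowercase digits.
@+1a  little-endian(f4 af) = 0xaff4
  opcode bits[15:12]=0xa: jmp/J
  [11:0] imm=4084 (s12→-12) = #-12
  target = base 0x5aa4 + off 0x1a + 2 + imm -12 = 0x5ab4

0x5ab4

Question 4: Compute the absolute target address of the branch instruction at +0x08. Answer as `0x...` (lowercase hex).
0x5ab4

off 0x08: read 06 a0 as little → 0xa006
  op=0xa006>>12=0xa ⇒ jmp (J)
  imm@[11:0]=0x6 ⇒ #6
  target = base 0x5aa4 + off 0x08 + 2 + imm 6 = 0x5ab4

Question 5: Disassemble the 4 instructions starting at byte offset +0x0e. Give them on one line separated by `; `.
str R0, R3; lsl R2, R3; str R3, R1; lsli R3, #3

[0e] 00 73 → 0x7300
  op=0x7300>>12=0x7 ⇒ str (RR)
  [11:10] rd=0 = R0
  [9:8] rs=3 = R3
[10] 00 db → 0xdb00
  op=0xdb00>>12=0xd ⇒ lsl (RR)
  [11:10] rd=2 = R2
  [9:8] rs=3 = R3
[12] 00 7d → 0x7d00
  op=0x7d00>>12=0x7 ⇒ str (RR)
  [11:10] rd=3 = R3
  [9:8] rs=1 = R1
[14] 03 8c → 0x8c03
  op=0x8c03>>12=0x8 ⇒ lsli (RI)
  [11:10] rd=3 = R3
  [9:0] imm=3 = #3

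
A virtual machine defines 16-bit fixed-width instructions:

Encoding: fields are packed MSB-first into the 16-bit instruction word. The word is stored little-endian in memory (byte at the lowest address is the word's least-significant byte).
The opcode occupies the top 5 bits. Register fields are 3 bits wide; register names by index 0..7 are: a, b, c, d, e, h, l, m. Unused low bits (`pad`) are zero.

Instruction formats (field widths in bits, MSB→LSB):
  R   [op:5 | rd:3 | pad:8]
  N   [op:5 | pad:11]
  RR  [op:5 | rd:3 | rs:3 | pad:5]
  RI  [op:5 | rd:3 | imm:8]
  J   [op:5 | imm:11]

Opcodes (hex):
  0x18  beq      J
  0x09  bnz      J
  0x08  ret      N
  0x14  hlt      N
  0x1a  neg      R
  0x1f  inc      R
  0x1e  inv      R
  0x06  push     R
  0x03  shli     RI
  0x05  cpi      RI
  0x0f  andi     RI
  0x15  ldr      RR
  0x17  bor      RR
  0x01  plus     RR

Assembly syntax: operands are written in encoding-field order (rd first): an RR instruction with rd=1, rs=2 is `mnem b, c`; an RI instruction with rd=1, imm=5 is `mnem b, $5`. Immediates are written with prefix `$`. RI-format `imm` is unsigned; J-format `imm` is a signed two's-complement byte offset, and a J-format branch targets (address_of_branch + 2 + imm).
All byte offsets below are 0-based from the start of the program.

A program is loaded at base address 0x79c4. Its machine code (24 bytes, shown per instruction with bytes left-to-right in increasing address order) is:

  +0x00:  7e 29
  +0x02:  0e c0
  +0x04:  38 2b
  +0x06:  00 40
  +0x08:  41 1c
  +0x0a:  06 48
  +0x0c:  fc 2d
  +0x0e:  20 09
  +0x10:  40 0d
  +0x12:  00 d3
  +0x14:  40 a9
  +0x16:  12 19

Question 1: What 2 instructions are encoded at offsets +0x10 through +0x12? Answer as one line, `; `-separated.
off 0x10: read 40 0d as little → 0x0d40
  op=0x0d40>>11=0x1 ⇒ plus (RR)
  [10:8] rd=5 = h
  [7:5] rs=2 = c
off 0x12: read 00 d3 as little → 0xd300
  op=0xd300>>11=0x1a ⇒ neg (R)
  [10:8] rd=3 = d

plus h, c; neg d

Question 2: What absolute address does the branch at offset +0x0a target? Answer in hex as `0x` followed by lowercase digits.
0x79d6

off 0x0a: read 06 48 as little → 0x4806
  top 5b → 0x9 → bnz [J]
  imm: (w>>0)&0x7ff=0x6 → $6
  target = base 0x79c4 + off 0x0a + 2 + imm 6 = 0x79d6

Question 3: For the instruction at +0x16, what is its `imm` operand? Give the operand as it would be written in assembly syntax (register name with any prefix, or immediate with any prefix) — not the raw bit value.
$18

[16] 12 19 → 0x1912
  top 5b → 0x3 → shli [RI]
  rd@[10:8]=0x1 ⇒ b
  imm@[7:0]=0x12 ⇒ $18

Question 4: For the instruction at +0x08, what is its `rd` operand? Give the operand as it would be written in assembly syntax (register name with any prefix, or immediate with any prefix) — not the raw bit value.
[08] 41 1c → 0x1c41
  op=0x1c41>>11=0x3 ⇒ shli (RI)
  rd@[10:8]=0x4 ⇒ e
  imm@[7:0]=0x41 ⇒ $65

e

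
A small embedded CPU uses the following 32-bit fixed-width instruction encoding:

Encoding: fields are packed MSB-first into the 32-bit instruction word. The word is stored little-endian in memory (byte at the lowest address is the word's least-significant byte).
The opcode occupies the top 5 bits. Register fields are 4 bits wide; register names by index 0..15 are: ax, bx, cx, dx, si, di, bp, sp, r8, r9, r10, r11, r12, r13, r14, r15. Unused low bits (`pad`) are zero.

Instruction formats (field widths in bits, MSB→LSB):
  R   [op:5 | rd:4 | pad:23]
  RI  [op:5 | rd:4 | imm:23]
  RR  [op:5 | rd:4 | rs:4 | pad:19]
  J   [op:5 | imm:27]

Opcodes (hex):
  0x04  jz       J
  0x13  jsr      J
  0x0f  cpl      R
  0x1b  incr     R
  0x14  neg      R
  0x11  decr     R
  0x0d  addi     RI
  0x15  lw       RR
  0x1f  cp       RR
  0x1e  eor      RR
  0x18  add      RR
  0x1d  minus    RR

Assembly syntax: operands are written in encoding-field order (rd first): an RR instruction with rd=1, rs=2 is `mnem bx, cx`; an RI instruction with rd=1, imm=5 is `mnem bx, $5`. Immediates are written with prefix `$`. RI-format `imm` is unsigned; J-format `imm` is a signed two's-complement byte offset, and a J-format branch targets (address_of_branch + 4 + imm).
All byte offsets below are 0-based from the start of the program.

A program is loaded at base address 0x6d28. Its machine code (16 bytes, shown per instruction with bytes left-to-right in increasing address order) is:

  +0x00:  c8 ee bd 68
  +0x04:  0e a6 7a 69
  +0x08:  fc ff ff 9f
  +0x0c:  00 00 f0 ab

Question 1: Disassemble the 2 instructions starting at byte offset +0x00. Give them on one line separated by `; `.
addi bx, $4058824; addi cx, $8037902

[00] c8 ee bd 68 → 0x68bdeec8
  op=0x68bdeec8>>27=0xd ⇒ addi (RI)
  rd@[26:23]=0x1 ⇒ bx
  imm@[22:0]=0x3deec8 ⇒ $4058824
[04] 0e a6 7a 69 → 0x697aa60e
  op=0x697aa60e>>27=0xd ⇒ addi (RI)
  rd@[26:23]=0x2 ⇒ cx
  imm@[22:0]=0x7aa60e ⇒ $8037902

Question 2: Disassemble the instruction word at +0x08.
jsr $-4

@+08  little-endian(fc ff ff 9f) = 0x9ffffffc
  op=0x9ffffffc>>27=0x13 ⇒ jsr (J)
  [26:0] imm=134217724 (s27→-4) = $-4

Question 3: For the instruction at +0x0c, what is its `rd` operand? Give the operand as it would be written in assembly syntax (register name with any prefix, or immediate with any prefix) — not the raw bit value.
[0c] 00 00 f0 ab → 0xabf00000
  top 5b → 0x15 → lw [RR]
  rd: (w>>23)&0xf=0x7 → sp
  rs: (w>>19)&0xf=0xe → r14

sp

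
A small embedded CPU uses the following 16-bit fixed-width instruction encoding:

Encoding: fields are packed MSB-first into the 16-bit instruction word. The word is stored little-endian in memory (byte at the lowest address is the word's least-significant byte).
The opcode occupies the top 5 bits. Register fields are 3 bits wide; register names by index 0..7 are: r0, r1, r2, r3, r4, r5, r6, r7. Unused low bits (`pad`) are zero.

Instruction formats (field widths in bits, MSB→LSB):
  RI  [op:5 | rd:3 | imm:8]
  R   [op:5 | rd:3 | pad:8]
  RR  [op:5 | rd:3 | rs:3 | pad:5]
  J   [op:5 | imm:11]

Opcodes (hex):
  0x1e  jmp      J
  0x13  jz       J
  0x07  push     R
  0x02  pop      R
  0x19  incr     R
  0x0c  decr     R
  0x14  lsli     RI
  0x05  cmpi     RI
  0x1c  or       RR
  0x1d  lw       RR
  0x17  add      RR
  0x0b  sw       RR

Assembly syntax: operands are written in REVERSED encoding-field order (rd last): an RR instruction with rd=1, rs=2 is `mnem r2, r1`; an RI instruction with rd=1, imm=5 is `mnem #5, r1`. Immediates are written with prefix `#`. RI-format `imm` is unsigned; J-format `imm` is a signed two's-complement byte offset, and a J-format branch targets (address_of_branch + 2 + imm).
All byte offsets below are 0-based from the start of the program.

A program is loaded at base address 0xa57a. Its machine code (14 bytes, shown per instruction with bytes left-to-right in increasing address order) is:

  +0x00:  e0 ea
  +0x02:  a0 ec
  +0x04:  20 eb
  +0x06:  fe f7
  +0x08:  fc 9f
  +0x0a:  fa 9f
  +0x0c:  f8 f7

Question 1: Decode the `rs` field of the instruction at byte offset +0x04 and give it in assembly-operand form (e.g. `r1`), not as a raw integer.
off 0x04: read 20 eb as little → 0xeb20
  opcode bits[15:11]=0x1d: lw/RR
  rd@[10:8]=0x3 ⇒ r3
  rs@[7:5]=0x1 ⇒ r1

r1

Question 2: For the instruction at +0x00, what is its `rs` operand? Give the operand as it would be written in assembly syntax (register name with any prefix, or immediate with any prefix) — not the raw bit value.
r7

+0x00: e0 ea ⇒ word 0xeae0 (little)
  opcode bits[15:11]=0x1d: lw/RR
  rd: (w>>8)&0x7=0x2 → r2
  rs: (w>>5)&0x7=0x7 → r7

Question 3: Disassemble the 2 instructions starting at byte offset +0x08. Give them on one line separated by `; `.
jz #-4; jz #-6

off 0x08: read fc 9f as little → 0x9ffc
  op=0x9ffc>>11=0x13 ⇒ jz (J)
  [10:0] imm=2044 (s11→-4) = #-4
off 0x0a: read fa 9f as little → 0x9ffa
  op=0x9ffa>>11=0x13 ⇒ jz (J)
  [10:0] imm=2042 (s11→-6) = #-6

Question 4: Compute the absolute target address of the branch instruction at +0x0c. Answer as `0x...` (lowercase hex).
0xa580

+0x0c: f8 f7 ⇒ word 0xf7f8 (little)
  op=0xf7f8>>11=0x1e ⇒ jmp (J)
  imm: (w>>0)&0x7ff=0x7f8 (s11→-8) → #-8
  target = base 0xa57a + off 0x0c + 2 + imm -8 = 0xa580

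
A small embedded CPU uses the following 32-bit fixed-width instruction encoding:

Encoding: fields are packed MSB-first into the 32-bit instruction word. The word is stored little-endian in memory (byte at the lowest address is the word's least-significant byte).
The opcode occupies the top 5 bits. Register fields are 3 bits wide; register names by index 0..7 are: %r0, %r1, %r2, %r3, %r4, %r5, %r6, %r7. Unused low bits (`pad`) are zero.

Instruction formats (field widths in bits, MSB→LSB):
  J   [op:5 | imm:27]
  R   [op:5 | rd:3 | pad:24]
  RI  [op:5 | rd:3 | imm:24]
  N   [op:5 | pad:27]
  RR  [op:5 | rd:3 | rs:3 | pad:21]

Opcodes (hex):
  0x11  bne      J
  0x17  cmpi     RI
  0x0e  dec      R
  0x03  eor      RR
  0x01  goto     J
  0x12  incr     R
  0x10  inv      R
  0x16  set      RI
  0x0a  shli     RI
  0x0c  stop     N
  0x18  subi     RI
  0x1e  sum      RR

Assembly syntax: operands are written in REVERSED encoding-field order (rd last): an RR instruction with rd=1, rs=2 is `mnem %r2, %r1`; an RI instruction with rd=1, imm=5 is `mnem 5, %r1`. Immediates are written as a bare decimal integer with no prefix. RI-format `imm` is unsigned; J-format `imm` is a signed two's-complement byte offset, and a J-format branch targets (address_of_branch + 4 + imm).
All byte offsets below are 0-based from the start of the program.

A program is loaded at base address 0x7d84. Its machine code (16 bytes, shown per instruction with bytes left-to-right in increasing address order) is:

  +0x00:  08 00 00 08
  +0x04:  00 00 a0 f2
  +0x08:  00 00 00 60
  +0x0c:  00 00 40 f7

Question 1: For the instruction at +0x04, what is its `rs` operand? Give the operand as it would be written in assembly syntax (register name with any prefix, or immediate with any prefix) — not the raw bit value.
+0x04: 00 00 a0 f2 ⇒ word 0xf2a00000 (little)
  opcode bits[31:27]=0x1e: sum/RR
  rd: (w>>24)&0x7=0x2 → %r2
  rs: (w>>21)&0x7=0x5 → %r5

%r5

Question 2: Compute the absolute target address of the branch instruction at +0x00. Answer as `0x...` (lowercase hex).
0x7d90

[00] 08 00 00 08 → 0x08000008
  op=0x08000008>>27=0x1 ⇒ goto (J)
  imm@[26:0]=0x8 ⇒ 8
  target = base 0x7d84 + off 0x00 + 4 + imm 8 = 0x7d90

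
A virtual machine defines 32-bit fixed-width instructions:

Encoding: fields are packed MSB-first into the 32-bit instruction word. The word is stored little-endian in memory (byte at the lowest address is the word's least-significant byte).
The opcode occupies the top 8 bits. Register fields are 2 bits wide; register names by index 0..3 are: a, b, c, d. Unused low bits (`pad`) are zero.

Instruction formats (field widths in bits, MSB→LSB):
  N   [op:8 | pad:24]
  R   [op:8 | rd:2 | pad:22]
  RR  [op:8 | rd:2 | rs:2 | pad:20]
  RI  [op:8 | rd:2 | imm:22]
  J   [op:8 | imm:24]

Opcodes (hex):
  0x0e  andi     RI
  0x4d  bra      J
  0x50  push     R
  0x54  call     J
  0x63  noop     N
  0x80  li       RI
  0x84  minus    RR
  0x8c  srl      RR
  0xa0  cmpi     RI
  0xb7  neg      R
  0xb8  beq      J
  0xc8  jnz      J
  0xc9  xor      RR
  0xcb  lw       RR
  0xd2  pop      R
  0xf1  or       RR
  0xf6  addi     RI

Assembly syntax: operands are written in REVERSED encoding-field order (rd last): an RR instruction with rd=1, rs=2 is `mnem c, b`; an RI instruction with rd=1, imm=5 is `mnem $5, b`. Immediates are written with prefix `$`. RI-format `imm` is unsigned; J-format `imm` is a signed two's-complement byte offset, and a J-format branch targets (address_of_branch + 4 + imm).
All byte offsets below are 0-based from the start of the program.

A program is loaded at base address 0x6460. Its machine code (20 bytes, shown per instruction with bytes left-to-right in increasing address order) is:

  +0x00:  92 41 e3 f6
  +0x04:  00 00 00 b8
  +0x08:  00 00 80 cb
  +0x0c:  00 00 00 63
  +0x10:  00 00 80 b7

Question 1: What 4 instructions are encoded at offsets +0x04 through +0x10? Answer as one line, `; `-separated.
beq $0; lw a, c; noop; neg c

off 0x04: read 00 00 00 b8 as little → 0xb8000000
  opcode bits[31:24]=0xb8: beq/J
  imm: (w>>0)&0xffffff=0x0 → $0
off 0x08: read 00 00 80 cb as little → 0xcb800000
  opcode bits[31:24]=0xcb: lw/RR
  rd: (w>>22)&0x3=0x2 → c
  rs: (w>>20)&0x3=0x0 → a
off 0x0c: read 00 00 00 63 as little → 0x63000000
  opcode bits[31:24]=0x63: noop/N
off 0x10: read 00 00 80 b7 as little → 0xb7800000
  opcode bits[31:24]=0xb7: neg/R
  rd: (w>>22)&0x3=0x2 → c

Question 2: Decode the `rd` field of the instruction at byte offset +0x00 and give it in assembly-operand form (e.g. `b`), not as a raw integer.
[00] 92 41 e3 f6 → 0xf6e34192
  op=0xf6e34192>>24=0xf6 ⇒ addi (RI)
  [23:22] rd=3 = d
  [21:0] imm=2310546 = $2310546

d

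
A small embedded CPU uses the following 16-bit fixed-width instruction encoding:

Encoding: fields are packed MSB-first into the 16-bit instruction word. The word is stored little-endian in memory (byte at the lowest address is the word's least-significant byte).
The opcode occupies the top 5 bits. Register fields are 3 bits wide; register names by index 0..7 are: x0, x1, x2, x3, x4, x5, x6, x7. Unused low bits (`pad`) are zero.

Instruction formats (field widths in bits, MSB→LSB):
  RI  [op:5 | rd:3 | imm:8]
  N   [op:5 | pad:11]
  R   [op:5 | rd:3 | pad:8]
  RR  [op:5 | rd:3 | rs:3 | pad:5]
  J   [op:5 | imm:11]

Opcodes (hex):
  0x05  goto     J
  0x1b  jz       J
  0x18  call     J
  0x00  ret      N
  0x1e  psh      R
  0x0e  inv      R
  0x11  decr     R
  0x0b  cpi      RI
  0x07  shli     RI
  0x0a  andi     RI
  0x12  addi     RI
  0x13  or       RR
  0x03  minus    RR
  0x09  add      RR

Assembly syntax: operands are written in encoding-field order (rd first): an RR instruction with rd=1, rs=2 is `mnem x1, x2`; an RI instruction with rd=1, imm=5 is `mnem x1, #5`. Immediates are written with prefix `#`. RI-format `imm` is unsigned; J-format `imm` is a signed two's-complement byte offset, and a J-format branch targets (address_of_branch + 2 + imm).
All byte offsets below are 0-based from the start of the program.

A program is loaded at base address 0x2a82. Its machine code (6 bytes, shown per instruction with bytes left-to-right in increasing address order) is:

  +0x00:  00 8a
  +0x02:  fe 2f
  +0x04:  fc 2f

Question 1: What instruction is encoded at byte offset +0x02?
+0x02: fe 2f ⇒ word 0x2ffe (little)
  top 5b → 0x5 → goto [J]
  [10:0] imm=2046 (s11→-2) = #-2

goto #-2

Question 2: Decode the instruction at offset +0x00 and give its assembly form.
decr x2

+0x00: 00 8a ⇒ word 0x8a00 (little)
  op=0x8a00>>11=0x11 ⇒ decr (R)
  rd@[10:8]=0x2 ⇒ x2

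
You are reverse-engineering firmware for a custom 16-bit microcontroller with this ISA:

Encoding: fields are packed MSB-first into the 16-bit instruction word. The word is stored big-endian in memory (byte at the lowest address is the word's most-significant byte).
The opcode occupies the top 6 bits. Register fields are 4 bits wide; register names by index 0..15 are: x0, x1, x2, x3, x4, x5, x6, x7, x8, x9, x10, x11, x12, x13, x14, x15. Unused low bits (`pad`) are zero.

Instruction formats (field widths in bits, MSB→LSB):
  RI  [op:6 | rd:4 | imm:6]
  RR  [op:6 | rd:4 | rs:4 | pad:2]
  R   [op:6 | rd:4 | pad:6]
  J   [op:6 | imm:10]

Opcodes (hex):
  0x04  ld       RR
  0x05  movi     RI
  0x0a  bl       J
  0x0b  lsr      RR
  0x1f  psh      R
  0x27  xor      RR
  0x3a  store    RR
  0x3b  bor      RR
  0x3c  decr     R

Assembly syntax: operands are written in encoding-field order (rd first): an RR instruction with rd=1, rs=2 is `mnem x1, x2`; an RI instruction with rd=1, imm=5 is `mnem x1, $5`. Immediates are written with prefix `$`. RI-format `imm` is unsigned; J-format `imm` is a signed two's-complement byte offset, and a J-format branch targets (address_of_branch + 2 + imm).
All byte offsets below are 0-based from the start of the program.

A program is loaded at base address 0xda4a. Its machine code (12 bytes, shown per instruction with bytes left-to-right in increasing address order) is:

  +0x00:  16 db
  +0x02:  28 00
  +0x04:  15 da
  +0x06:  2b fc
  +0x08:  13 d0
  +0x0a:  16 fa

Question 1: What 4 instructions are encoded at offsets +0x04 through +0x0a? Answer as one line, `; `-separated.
movi x7, $26; bl $-4; ld x15, x4; movi x11, $58

+0x04: 15 da ⇒ word 0x15da (big)
  opcode bits[15:10]=0x5: movi/RI
  rd@[9:6]=0x7 ⇒ x7
  imm@[5:0]=0x1a ⇒ $26
+0x06: 2b fc ⇒ word 0x2bfc (big)
  opcode bits[15:10]=0xa: bl/J
  imm@[9:0]=0x3fc (s10→-4) ⇒ $-4
+0x08: 13 d0 ⇒ word 0x13d0 (big)
  opcode bits[15:10]=0x4: ld/RR
  rd@[9:6]=0xf ⇒ x15
  rs@[5:2]=0x4 ⇒ x4
+0x0a: 16 fa ⇒ word 0x16fa (big)
  opcode bits[15:10]=0x5: movi/RI
  rd@[9:6]=0xb ⇒ x11
  imm@[5:0]=0x3a ⇒ $58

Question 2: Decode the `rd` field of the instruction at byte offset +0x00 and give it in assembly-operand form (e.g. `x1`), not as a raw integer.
[00] 16 db → 0x16db
  op=0x16db>>10=0x5 ⇒ movi (RI)
  [9:6] rd=11 = x11
  [5:0] imm=27 = $27

x11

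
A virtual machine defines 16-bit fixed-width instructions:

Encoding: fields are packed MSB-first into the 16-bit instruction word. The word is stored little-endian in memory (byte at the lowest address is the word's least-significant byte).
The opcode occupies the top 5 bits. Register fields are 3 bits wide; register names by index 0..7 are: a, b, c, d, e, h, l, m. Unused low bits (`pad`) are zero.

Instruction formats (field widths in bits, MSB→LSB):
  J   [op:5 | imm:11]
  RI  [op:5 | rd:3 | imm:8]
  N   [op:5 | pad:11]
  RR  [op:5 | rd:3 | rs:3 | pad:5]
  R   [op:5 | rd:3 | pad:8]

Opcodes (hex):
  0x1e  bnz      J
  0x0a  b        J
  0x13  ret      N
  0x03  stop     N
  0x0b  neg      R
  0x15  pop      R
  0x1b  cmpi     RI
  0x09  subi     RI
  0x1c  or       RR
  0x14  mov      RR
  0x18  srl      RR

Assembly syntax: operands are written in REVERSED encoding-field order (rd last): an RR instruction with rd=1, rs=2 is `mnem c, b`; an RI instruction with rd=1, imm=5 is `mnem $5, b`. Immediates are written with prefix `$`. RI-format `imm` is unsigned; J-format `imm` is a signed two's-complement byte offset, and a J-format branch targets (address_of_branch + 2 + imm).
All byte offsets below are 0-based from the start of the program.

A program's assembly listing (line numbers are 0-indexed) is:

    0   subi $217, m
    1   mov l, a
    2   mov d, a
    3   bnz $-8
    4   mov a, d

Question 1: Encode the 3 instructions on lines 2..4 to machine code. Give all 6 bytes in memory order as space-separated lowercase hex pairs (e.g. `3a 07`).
60 a0 f8 f7 00 a3

L2: mov op=0x14:5|rd=0:3|rs=3:3|pad=0:5 ⇒ 0xa060 ⇒ little 60 a0
L3: bnz op=0x1e:5|imm=-8:11 ⇒ 0xf7f8 ⇒ little f8 f7
L4: mov op=0x14:5|rd=3:3|rs=0:3|pad=0:5 ⇒ 0xa300 ⇒ little 00 a3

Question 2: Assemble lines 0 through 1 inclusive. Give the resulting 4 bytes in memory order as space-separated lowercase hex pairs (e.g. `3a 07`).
line 0 (subi): pack op=0x9:5|rd=7:3|imm=217:8 = 0x4fd9; little→ d9 4f
line 1 (mov): pack op=0x14:5|rd=0:3|rs=6:3|pad=0:5 = 0xa0c0; little→ c0 a0

d9 4f c0 a0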